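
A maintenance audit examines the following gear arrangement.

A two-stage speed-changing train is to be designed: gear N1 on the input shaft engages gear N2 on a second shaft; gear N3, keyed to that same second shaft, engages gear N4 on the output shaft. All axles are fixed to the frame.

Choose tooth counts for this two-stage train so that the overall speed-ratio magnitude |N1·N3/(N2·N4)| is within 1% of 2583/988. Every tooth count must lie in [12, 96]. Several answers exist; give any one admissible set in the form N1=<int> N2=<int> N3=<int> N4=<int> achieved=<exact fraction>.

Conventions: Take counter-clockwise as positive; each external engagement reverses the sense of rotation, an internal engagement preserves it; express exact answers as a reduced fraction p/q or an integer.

topology: fixed-axis compound train — 2 stages, target 2583/988
target = 2583/988 in lowest terms: an exact hit needs N1·N3 = k·2583 and N2·N4 = k·988 for one integer k, every count in [12, 96]; additionally prefer no 1:1 stage (N1 ≠ N2, N3 ≠ N4)
k = 1: N1·N3 = 2583 = 41·63, N2·N4 = 988 = 13·76
achieved = 41·63/(13·76) = 2583/988; |achieved − target| = 0 ≤ 2583/98800 ✓

N1=41 N2=13 N3=63 N4=76 achieved=2583/988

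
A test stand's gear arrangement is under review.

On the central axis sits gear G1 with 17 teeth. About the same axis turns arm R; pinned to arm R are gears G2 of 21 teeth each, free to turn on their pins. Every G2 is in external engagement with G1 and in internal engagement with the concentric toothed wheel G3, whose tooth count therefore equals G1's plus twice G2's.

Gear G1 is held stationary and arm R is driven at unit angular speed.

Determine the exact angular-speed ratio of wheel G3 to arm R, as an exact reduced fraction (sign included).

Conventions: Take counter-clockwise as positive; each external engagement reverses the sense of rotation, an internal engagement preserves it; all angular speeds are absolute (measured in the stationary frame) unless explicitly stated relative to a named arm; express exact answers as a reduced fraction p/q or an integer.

76/59

planetary set (17T centre, 21T on arm, 59T internal) — Willis relation
ring teeth: 17 + 2·21 = 59
17(ω_sun−ω_arm) = −59(ω_ring−ω_arm),  ω_sun = 0, ω_arm = 1
ω_ring = 1 − (17/59)(0−1) = 76/59
ω_out/ω_in = 76/59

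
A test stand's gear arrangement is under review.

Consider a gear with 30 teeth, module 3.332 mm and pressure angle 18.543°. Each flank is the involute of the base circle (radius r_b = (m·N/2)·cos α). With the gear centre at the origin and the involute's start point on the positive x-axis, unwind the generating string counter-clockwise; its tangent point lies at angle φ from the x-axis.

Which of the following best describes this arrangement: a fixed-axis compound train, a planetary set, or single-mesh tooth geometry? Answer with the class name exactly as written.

single-mesh tooth geometry

class = single-mesh tooth geometry [base-circle involute, m = 3.332, 30T]
classification: single-mesh tooth geometry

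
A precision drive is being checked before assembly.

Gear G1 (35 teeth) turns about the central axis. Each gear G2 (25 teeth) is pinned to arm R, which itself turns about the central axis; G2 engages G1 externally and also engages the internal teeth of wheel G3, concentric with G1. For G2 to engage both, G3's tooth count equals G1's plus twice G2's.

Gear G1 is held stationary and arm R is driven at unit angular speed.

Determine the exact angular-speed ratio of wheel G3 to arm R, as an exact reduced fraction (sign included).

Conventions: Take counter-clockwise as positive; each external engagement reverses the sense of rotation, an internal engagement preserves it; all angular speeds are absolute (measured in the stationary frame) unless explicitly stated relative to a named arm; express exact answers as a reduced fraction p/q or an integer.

recognized (axles ride arm R): planetary set, 35/25/85 teeth
ring teeth: 35 + 2·25 = 85
35(ω_sun−ω_arm) = −85(ω_ring−ω_arm),  ω_sun = 0, ω_arm = 1
ω_ring = 1 − (35/85)(0−1) = 24/17
ω_out/ω_in = 24/17

24/17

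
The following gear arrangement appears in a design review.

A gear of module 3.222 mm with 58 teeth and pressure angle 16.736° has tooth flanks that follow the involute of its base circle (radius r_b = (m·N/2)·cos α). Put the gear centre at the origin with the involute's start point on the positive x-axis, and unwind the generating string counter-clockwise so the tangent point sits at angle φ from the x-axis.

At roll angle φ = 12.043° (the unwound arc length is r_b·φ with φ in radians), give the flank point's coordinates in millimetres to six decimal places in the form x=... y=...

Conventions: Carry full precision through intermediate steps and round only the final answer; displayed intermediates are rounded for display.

x=91.434961 y=0.275754

class = single-mesh tooth geometry [base-circle involute, m = 3.222, 58T]
pitch radius r_p = m·N/2 = 3.222·58/2 = 93.438000
base radius r_b = r_p·cos α = 93.438000·cos 16.736° = 89.480130
roll angle φ = 12.043° = 0.21019000 rad
x = r_b·(cos φ + φ·sin φ) = 91.434961
y = r_b·(sin φ − φ·cos φ) = 0.275754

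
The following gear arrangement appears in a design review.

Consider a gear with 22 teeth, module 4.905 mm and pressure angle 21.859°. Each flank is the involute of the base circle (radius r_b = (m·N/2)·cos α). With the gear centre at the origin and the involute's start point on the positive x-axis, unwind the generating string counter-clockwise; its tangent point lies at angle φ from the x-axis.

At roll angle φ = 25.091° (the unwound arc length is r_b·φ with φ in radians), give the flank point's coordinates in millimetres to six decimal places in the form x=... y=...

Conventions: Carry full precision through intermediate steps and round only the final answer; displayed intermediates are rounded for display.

x=54.649655 y=1.375121

class = single-mesh tooth geometry [base-circle involute, m = 4.905, 22T]
pitch radius r_p = m·N/2 = 4.905·22/2 = 53.955000
base radius r_b = r_p·cos α = 53.955000·cos 21.859° = 50.075793
roll angle φ = 25.091° = 0.43792056 rad
x = r_b·(cos φ + φ·sin φ) = 54.649655
y = r_b·(sin φ − φ·cos φ) = 1.375121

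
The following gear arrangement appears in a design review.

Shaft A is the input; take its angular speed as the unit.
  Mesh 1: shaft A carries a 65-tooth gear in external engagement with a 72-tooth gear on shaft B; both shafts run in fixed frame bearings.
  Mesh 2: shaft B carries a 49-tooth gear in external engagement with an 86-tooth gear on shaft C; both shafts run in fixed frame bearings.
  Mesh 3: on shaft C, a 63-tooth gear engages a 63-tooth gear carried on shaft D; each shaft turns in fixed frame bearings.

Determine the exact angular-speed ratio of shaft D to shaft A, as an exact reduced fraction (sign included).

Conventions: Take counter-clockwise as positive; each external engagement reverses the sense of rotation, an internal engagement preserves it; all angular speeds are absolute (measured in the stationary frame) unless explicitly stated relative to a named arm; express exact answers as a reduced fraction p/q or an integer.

class = fixed-axis compound train [3 meshes; 3 ratios multiply, 3 sense flips]
mesh 1 [65T→72T]: running ratio 65/72, sense −
mesh 2 [49T→86T]: running ratio 3185/6192, sense +
mesh 3 [63T→63T]: running ratio 3185/6192, sense −
ω_out/ω_in = -3185/6192

-3185/6192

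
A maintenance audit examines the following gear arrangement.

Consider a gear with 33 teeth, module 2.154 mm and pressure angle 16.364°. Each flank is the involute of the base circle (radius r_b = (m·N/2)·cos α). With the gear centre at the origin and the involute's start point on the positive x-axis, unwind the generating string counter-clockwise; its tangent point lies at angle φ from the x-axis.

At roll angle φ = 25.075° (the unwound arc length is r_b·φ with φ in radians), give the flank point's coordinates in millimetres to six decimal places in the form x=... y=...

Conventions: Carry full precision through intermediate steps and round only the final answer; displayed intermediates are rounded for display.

x=37.212269 y=0.934681

recognized (one wheel, involute flank): single-mesh tooth geometry, m = 2.154, N = 33
pitch radius r_p = m·N/2 = 2.154·33/2 = 35.541000
base radius r_b = r_p·cos α = 35.541000·cos 16.364° = 34.101276
roll angle φ = 25.075° = 0.43764131 rad
x = r_b·(cos φ + φ·sin φ) = 37.212269
y = r_b·(sin φ − φ·cos φ) = 0.934681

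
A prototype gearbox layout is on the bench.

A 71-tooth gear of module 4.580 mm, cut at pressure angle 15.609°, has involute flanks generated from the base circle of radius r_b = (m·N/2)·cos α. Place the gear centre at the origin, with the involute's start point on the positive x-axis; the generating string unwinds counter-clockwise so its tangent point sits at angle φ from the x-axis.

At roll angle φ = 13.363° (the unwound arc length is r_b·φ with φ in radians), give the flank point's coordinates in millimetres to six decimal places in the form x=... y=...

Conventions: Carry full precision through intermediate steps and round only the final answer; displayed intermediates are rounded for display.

x=160.794983 y=0.658617

single-mesh involute tooth geometry (71T wheel at module 4.580)
pitch radius r_p = m·N/2 = 4.580·71/2 = 162.590000
base radius r_b = r_p·cos α = 162.590000·cos 15.609° = 156.593732
roll angle φ = 13.363° = 0.23322835 rad
x = r_b·(cos φ + φ·sin φ) = 160.794983
y = r_b·(sin φ − φ·cos φ) = 0.658617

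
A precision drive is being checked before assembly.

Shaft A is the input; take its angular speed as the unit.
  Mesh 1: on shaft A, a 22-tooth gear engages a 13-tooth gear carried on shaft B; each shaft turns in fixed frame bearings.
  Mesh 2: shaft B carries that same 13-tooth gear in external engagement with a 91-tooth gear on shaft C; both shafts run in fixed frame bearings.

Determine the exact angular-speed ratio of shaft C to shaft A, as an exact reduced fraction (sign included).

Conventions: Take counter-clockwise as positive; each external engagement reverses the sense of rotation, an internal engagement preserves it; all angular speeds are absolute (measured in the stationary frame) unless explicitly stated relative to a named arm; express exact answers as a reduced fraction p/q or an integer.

22/91

class = fixed-axis compound train [2 meshes; 2 ratios multiply, 2 sense flips]
mesh 1 [22T→13T]: running ratio 22/13, sense −
mesh 2 [13T→91T]: running ratio 22/91, sense +
ω_out/ω_in = 22/91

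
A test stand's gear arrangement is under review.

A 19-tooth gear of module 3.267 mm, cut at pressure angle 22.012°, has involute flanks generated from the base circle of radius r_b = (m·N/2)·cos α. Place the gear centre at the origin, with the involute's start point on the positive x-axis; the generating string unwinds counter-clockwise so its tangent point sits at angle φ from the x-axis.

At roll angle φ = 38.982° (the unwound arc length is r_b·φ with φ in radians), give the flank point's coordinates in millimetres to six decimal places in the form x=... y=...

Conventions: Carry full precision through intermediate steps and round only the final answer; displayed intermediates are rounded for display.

recognized (one wheel, involute flank): single-mesh tooth geometry, m = 3.267, N = 19
pitch radius r_p = m·N/2 = 3.267·19/2 = 31.036500
base radius r_b = r_p·cos α = 31.036500·cos 22.012° = 28.774106
roll angle φ = 38.982° = 0.68036425 rad
x = r_b·(cos φ + φ·sin φ) = 34.682713
y = r_b·(sin φ − φ·cos φ) = 2.883148

x=34.682713 y=2.883148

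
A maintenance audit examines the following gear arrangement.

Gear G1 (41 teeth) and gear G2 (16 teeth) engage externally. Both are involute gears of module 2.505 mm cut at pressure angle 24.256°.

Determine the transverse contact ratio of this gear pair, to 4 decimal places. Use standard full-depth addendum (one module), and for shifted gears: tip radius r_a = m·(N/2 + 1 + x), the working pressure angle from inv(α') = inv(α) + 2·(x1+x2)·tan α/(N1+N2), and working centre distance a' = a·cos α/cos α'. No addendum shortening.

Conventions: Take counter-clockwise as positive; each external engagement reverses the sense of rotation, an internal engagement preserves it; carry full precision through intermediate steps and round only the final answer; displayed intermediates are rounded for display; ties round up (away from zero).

1.4632

single-mesh involute tooth geometry (41T engaging 16T at module 2.505)
base radii: r_b1 = 46.819051, r_b2 = 18.270849
tip radii: r_a1 = 53.857500, r_a2 = 22.545000
no profile shift: α' = α, a' = a
action lengths: √(r_a1²−r_b1²) = 26.619668, √(r_a2²−r_b2²) = 13.208069
base pitch p_b = π·m·cos α = 7.174946
CR = (26.619668 + 13.208069 − 71.392500·sin 24.25600°)/7.174946 = 1.463241
contact ratio ≈ 1.4632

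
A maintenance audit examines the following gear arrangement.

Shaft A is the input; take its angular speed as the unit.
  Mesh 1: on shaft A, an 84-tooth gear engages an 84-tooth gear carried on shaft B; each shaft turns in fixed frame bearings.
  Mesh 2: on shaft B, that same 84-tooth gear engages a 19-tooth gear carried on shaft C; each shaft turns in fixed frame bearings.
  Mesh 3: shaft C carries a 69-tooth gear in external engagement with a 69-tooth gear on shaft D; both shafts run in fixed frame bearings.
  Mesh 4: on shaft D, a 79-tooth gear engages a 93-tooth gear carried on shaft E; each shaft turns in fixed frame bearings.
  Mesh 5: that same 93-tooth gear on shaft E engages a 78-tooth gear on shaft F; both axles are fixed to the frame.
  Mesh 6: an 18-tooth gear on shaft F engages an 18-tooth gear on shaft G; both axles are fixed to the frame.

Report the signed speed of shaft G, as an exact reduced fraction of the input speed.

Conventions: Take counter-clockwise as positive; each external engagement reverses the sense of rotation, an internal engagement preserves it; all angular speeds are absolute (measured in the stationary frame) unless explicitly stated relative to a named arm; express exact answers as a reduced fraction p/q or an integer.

1106/247

6-mesh fixed-axis compound train (all bearings frame-fixed)
mesh 1 [84T→84T]: |ω|/ω_in = 1×84/84 = 1, sense flips to −
mesh 2 [84T→19T]: |ω|/ω_in = 1×84/19 = 84/19, sense flips to +
mesh 3 [69T→69T]: |ω|/ω_in = (84/19)×69/69 = 84/19, sense flips to −
mesh 4 [79T→93T]: |ω|/ω_in = (84/19)×79/93 = 2212/589, sense flips to +
mesh 5 [93T→78T]: |ω|/ω_in = (2212/589)×93/78 = 1106/247, sense flips to −
mesh 6 [18T→18T]: |ω|/ω_in = (1106/247)×18/18 = 1106/247, sense flips to +
signed output speed (× input speed) = 1106/247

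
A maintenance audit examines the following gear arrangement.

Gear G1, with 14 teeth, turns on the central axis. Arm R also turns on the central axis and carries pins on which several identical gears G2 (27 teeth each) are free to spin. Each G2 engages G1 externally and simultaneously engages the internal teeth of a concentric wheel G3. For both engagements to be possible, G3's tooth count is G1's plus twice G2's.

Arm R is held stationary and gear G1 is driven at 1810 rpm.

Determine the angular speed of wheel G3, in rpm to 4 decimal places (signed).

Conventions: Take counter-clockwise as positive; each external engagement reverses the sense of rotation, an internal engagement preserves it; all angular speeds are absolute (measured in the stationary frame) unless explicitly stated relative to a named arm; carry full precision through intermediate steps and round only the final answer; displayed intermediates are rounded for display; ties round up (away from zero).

topology: planetary set — G1 14T / G2 27T / G3 68T, arm = carrier (Willis)
normalise by the input: solve with ω_sun = 1, then scale by 1810 rpm
ring teeth: 14 + 2·27 = 68
14(ω_sun−ω_arm) = −68(ω_ring−ω_arm),  ω_arm = 0, ω_sun = 1
ω_ring = 0 − (14/68)(1−0) = -7/34
scale: ω_ring = -7/34 × 1810 rpm = -372.6471 rpm

-372.6471 rpm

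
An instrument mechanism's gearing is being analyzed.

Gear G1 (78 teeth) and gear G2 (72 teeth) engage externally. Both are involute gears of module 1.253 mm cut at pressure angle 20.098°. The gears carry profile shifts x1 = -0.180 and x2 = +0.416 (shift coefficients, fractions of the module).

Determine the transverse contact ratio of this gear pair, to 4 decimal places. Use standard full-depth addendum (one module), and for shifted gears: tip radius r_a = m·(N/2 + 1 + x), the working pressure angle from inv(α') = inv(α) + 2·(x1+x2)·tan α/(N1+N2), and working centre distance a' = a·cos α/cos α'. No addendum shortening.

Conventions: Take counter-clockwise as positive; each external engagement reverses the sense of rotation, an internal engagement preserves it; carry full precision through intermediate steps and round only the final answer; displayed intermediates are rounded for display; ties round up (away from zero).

class = single-mesh tooth geometry [involute pair 78T × 72T, m = 1.253]
base radii: r_b1 = 45.891305, r_b2 = 42.361205
tip radii: r_a1 = 49.894460, r_a2 = 46.882248
inv(α') = inv(20.098°) + 2·(-0.180+0.416)·tan α/(78+72) = 0.01628357  ⇒  α' = 20.57812°
a' = a·cos α / cos α' = 93.9750·cos 20.098°/cos 20.57812° = 94.267348
action lengths: √(r_a1²−r_b1²) = 19.581758, √(r_a2²−r_b2²) = 20.086650
base pitch p_b = π·m·cos α = 3.696712
CR = (19.581758 + 20.086650 − 94.267348·sin 20.57812°)/3.696712 = 1.767768
contact ratio ≈ 1.7678

1.7678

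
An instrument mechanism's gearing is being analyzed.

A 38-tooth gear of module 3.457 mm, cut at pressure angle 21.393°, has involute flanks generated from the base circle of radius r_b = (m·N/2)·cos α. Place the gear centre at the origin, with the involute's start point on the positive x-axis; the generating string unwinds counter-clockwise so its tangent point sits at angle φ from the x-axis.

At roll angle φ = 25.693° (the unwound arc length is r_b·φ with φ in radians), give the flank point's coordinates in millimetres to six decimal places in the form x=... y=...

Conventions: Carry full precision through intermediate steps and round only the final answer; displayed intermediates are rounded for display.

x=67.000773 y=1.801551

single-mesh involute tooth geometry (38T wheel at module 3.457)
pitch radius r_p = m·N/2 = 3.457·38/2 = 65.683000
base radius r_b = r_p·cos α = 65.683000·cos 21.393° = 61.157467
roll angle φ = 25.693° = 0.44842744 rad
x = r_b·(cos φ + φ·sin φ) = 67.000773
y = r_b·(sin φ − φ·cos φ) = 1.801551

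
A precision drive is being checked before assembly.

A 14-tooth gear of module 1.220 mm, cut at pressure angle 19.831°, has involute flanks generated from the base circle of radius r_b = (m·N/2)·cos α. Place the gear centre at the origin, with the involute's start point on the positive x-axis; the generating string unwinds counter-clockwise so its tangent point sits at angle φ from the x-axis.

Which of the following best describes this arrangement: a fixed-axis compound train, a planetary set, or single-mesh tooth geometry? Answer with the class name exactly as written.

single-mesh tooth geometry

class = single-mesh tooth geometry [base-circle involute, m = 1.220, 14T]
classification: single-mesh tooth geometry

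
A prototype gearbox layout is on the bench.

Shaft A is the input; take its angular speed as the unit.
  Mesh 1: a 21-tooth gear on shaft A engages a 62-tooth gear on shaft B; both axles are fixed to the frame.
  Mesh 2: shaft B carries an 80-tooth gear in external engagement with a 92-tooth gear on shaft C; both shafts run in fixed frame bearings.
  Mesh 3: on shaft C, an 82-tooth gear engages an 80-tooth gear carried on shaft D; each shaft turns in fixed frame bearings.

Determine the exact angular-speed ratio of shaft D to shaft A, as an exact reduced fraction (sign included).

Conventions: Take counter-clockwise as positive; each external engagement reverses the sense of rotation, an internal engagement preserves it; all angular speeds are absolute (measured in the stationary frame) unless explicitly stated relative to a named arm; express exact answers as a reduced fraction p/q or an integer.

class = fixed-axis compound train [3 meshes; 3 ratios multiply, 3 sense flips]
mesh 1 [21T→62T]: running ratio 21/62, sense −
mesh 2 [80T→92T]: running ratio 210/713, sense +
mesh 3 [82T→80T]: running ratio 861/2852, sense −
ω_out/ω_in = -861/2852

-861/2852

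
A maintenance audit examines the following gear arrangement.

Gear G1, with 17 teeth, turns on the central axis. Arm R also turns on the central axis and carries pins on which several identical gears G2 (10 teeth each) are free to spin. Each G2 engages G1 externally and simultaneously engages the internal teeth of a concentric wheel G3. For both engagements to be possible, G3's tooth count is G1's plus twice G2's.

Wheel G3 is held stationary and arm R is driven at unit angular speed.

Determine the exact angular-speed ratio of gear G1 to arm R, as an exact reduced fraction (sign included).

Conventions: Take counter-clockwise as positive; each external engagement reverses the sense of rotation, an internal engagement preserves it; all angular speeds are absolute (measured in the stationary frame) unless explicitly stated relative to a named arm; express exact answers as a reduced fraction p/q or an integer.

54/17

topology: planetary set — G1 17T / G2 10T / G3 37T, arm = carrier (Willis)
ring teeth: 17 + 2·10 = 37
17(ω_sun−ω_arm) = −37(ω_ring−ω_arm),  ω_ring = 0, ω_arm = 1
ω_sun = 1 − (37/17)(0−1) = 54/17
ω_out/ω_in = 54/17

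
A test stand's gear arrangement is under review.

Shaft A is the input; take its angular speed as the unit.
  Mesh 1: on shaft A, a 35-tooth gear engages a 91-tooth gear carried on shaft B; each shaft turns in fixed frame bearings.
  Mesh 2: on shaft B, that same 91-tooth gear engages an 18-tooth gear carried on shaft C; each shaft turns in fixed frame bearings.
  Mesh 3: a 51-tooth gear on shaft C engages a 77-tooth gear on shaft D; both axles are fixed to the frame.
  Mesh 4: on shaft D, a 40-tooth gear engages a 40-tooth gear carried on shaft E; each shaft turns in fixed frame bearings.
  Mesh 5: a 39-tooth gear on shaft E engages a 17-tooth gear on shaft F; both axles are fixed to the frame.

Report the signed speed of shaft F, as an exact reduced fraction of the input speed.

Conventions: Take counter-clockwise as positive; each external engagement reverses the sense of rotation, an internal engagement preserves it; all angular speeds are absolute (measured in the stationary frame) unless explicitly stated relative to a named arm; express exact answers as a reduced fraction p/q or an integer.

-65/22

5-mesh fixed-axis compound train (all bearings frame-fixed)
mesh 1 [35T→91T]: |ω|/ω_in = 1×35/91 = 5/13, sense flips to −
mesh 2 [91T→18T]: |ω|/ω_in = (5/13)×91/18 = 35/18, sense flips to +
mesh 3 [51T→77T]: |ω|/ω_in = (35/18)×51/77 = 85/66, sense flips to −
mesh 4 [40T→40T]: |ω|/ω_in = (85/66)×40/40 = 85/66, sense flips to +
mesh 5 [39T→17T]: |ω|/ω_in = (85/66)×39/17 = 65/22, sense flips to −
signed output speed (× input speed) = -65/22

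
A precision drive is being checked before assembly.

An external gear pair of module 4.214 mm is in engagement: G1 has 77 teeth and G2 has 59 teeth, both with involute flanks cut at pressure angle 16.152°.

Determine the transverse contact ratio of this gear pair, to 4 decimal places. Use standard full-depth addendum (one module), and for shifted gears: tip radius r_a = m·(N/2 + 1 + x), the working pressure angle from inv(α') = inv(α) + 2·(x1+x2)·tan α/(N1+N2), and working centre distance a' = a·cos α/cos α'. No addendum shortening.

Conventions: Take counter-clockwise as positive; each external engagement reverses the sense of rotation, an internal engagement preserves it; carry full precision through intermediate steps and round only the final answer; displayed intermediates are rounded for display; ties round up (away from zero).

2.0712

class = single-mesh tooth geometry [involute pair 77T × 59T, m = 4.214]
base radii: r_b1 = 155.834952, r_b2 = 119.406002
tip radii: r_a1 = 166.453000, r_a2 = 128.527000
no profile shift: α' = α, a' = a
action lengths: √(r_a1²−r_b1²) = 58.498452, √(r_a2²−r_b2²) = 47.554141
base pitch p_b = π·m·cos α = 12.716102
CR = (58.498452 + 47.554141 − 286.552000·sin 16.15200°)/12.716102 = 2.071208
contact ratio ≈ 2.0712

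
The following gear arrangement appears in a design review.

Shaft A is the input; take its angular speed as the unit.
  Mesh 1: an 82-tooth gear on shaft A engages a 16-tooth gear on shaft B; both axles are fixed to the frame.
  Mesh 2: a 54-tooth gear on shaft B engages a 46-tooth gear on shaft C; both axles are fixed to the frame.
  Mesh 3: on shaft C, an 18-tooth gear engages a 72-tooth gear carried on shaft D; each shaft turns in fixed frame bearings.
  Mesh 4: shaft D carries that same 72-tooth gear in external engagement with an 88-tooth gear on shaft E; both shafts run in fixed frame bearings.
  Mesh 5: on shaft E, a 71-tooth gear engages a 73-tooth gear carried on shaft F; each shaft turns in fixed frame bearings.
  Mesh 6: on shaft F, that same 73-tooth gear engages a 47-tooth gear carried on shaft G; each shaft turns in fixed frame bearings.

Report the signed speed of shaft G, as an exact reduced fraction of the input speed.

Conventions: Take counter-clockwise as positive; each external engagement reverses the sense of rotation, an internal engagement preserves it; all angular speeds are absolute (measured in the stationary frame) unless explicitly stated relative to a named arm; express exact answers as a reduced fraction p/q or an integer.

707373/380512

6-mesh fixed-axis compound train (all bearings frame-fixed)
mesh 1 [82T→16T]: |ω|/ω_in = 1×82/16 = 41/8, sense flips to −
mesh 2 [54T→46T]: |ω|/ω_in = (41/8)×54/46 = 1107/184, sense flips to +
mesh 3 [18T→72T]: |ω|/ω_in = (1107/184)×18/72 = 1107/736, sense flips to −
mesh 4 [72T→88T]: |ω|/ω_in = (1107/736)×72/88 = 9963/8096, sense flips to +
mesh 5 [71T→73T]: |ω|/ω_in = (9963/8096)×71/73 = 707373/591008, sense flips to −
mesh 6 [73T→47T]: |ω|/ω_in = (707373/591008)×73/47 = 707373/380512, sense flips to +
signed output speed (× input speed) = 707373/380512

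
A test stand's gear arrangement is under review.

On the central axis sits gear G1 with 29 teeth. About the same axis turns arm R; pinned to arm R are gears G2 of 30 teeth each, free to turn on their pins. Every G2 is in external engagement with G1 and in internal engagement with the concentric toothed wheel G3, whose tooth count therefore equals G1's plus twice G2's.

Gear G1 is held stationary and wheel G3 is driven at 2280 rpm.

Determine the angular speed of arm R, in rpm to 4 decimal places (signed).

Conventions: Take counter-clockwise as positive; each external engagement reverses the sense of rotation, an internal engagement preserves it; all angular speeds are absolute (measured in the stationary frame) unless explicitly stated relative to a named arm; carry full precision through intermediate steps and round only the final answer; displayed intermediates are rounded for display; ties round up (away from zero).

planetary set (29T centre, 30T on arm, 89T internal) — Willis relation
normalise by the input: solve with ω_ring = 1, then scale by 2280 rpm
ring teeth: 29 + 2·30 = 89
29(ω_sun−ω_arm) = −89(ω_ring−ω_arm),  ω_sun = 0, ω_ring = 1
29(0−ω_arm) = −89(1−ω_arm)  ⇒  118·ω_arm = 89  ⇒  ω_arm = 89/118
scale: ω_arm = 89/118 × 2280 rpm = +1719.6610 rpm

+1719.6610 rpm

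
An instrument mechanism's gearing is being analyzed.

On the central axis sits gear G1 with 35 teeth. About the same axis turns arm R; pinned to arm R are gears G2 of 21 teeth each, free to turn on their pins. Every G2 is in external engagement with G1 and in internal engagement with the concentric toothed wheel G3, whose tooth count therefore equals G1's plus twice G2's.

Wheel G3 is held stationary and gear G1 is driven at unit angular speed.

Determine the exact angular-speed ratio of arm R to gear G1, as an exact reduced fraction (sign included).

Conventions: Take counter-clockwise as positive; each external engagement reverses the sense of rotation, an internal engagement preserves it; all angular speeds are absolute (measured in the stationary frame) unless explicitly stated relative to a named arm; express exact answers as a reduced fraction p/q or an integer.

class = planetary set [G3 = 35+2·21 = 77; Willis about the carrier]
ring teeth: 35 + 2·21 = 77
35(ω_sun−ω_arm) = −77(ω_ring−ω_arm),  ω_ring = 0, ω_sun = 1
35(1−ω_arm) = −77(0−ω_arm)  ⇒  112·ω_arm = 35  ⇒  ω_arm = 5/16
ω_out/ω_in = 5/16

5/16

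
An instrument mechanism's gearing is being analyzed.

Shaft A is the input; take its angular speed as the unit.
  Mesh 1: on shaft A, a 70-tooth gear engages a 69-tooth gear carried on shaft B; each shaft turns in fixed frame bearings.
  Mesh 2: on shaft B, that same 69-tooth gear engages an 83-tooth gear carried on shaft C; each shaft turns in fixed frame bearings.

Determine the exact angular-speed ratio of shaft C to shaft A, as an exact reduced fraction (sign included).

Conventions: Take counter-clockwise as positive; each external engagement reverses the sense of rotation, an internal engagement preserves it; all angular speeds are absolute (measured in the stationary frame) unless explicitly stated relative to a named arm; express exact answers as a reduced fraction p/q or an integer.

70/83

class = fixed-axis compound train [2 meshes; 2 ratios multiply, 2 sense flips]
mesh 1 [70T→69T]: running ratio 70/69, sense −
mesh 2 [69T→83T]: running ratio 70/83, sense +
ω_out/ω_in = 70/83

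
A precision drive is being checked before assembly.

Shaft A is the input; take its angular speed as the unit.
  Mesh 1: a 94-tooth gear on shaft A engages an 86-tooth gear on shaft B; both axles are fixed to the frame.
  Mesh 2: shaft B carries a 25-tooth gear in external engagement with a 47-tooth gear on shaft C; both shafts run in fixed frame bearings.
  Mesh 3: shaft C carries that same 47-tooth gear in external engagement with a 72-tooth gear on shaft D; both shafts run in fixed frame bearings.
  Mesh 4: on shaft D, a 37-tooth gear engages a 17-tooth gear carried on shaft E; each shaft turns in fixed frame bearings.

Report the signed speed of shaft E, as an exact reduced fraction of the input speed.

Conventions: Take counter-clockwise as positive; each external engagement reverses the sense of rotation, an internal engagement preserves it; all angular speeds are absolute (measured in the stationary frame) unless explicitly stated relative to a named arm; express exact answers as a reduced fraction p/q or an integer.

4-mesh fixed-axis compound train (all bearings frame-fixed)
mesh 1 [94T→86T]: |ω|/ω_in = 1×94/86 = 47/43, sense flips to −
mesh 2 [25T→47T]: |ω|/ω_in = (47/43)×25/47 = 25/43, sense flips to +
mesh 3 [47T→72T]: |ω|/ω_in = (25/43)×47/72 = 1175/3096, sense flips to −
mesh 4 [37T→17T]: |ω|/ω_in = (1175/3096)×37/17 = 43475/52632, sense flips to +
signed output speed (× input speed) = 43475/52632

43475/52632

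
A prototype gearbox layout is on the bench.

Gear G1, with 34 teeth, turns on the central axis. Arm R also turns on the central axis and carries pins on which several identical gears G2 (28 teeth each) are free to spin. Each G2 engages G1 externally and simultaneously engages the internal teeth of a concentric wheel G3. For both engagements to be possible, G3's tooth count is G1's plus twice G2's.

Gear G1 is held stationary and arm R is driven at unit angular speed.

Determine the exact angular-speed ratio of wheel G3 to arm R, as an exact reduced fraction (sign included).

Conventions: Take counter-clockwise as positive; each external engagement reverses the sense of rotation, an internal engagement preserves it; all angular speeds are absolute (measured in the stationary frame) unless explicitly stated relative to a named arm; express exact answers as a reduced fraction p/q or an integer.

62/45

planetary set (34T centre, 28T on arm, 90T internal) — Willis relation
ring teeth: 34 + 2·28 = 90
34(ω_sun−ω_arm) = −90(ω_ring−ω_arm),  ω_sun = 0, ω_arm = 1
ω_ring = 1 − (34/90)(0−1) = 62/45
ω_out/ω_in = 62/45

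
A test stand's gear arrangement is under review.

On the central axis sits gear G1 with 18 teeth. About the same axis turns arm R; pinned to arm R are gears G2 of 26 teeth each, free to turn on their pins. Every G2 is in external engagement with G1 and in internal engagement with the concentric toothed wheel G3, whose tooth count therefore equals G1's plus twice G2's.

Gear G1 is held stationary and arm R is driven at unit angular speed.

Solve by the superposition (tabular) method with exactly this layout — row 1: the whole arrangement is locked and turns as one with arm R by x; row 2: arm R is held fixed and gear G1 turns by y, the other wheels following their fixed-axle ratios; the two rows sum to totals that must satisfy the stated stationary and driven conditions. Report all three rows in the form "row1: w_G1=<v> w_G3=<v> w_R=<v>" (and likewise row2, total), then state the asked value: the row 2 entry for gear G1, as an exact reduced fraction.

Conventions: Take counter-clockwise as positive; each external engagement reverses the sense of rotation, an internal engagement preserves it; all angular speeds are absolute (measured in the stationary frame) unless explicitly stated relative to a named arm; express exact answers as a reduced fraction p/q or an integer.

planetary set (18T centre, 26T on arm, 70T internal) — Willis relation
row 1 (train locked, turned with arm): all members turn x
row 2: sun turns y, ring = −(18/70)·y, arm 0
boundary: total ω_sun = x + y = 0 and total ω_arm = x = 1  ⇒  y = -1, x = 1
row 2 ring = −(18/70)·(-1) = 9/35
totals (row 1 + row 2): sun 1 + (-1) = 0, ring 1 + 9/35 = 44/35, arm 1 + 0 = 1
asked cell (row2, sun) = -1

row1: w_G1=1 w_G3=1 w_R=1
row2: w_G1=-1 w_G3=9/35 w_R=0
total: w_G1=0 w_G3=44/35 w_R=1
asked value: -1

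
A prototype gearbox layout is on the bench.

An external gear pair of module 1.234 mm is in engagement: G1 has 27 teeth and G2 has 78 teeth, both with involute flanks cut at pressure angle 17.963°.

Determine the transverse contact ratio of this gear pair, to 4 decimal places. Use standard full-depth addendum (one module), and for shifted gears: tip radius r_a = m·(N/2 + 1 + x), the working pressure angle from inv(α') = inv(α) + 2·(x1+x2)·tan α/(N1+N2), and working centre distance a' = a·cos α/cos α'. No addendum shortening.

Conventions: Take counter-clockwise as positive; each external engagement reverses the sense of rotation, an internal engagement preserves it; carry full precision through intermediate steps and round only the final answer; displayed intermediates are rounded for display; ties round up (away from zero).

single-mesh involute tooth geometry (27T engaging 78T at module 1.234)
base radii: r_b1 = 15.846972, r_b2 = 45.780140
tip radii: r_a1 = 17.893000, r_a2 = 49.360000
no profile shift: α' = α, a' = a
action lengths: √(r_a1²−r_b1²) = 8.308606, √(r_a2²−r_b2²) = 18.455036
base pitch p_b = π·m·cos α = 3.687758
CR = (8.308606 + 18.455036 − 64.785000·sin 17.96300°)/3.687758 = 1.839538
contact ratio ≈ 1.8395

1.8395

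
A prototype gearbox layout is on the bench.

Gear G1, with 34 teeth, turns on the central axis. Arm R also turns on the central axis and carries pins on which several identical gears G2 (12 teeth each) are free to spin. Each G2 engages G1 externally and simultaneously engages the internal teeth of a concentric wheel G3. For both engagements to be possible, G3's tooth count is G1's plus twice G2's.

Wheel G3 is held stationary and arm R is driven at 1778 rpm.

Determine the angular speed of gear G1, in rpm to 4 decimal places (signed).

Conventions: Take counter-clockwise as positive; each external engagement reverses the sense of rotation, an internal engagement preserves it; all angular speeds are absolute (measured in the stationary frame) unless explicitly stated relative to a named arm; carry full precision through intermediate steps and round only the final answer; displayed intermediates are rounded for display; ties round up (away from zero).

class = planetary set [G3 = 34+2·12 = 58; Willis about the carrier]
normalise by the input: solve with ω_arm = 1, then scale by 1778 rpm
ring teeth: 34 + 2·12 = 58
34(ω_sun−ω_arm) = −58(ω_ring−ω_arm),  ω_ring = 0, ω_arm = 1
ω_sun = 1 − (58/34)(0−1) = 46/17
scale: ω_sun = 46/17 × 1778 rpm = +4811.0588 rpm

+4811.0588 rpm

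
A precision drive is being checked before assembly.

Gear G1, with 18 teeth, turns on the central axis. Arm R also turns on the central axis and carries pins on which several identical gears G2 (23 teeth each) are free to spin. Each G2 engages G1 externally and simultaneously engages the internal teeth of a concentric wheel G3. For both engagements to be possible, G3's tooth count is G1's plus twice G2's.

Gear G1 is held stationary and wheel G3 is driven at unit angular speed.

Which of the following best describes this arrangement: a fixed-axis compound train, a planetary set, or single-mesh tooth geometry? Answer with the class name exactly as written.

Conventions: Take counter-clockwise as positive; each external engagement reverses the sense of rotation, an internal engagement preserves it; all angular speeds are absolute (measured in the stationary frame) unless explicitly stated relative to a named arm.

planetary set

class = planetary set [G3 = 18+2·23 = 64; Willis about the carrier]
classification: planetary set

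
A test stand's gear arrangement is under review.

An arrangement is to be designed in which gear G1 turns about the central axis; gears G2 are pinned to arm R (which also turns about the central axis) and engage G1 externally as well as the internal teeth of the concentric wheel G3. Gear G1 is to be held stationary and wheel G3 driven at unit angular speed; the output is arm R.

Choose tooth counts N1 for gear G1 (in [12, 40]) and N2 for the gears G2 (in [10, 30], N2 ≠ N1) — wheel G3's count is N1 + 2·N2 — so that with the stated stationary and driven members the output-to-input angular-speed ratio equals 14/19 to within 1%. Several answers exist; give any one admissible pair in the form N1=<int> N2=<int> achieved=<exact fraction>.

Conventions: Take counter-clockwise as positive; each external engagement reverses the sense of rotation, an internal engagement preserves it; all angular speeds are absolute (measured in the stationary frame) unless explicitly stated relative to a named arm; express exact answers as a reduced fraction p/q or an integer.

N1=20 N2=18 achieved=14/19

planetary set to be sized for 14/19 (Willis relation)
Willis with ω_sun = 0: ω_arm/ω_ring = N3/(N1+N3); set equal to 14/19  ⇒  N3/N1 = (14/19)/(1 − 14/19) = 14/5
N3 = N1 + 2·N2  ⇒  N2/N1 = (N3/N1 − 1)/2 = (14/5 − 1)/2 = 9/10
smallest multiple with N1 ≥ 12 and N2 ≥ 10: k = 2  ⇒  N1 = 2·10 = 20, N2 = 2·9 = 18 (N1 ≤ 40, N2 ≤ 30, N2 ≠ N1 ✓), N3 = 20 + 2·18 = 56
check: N3/(N1+N3) with N1 = 20, N3 = 56 gives 14/19; |achieved − target| = 0 ≤ 7/950 ✓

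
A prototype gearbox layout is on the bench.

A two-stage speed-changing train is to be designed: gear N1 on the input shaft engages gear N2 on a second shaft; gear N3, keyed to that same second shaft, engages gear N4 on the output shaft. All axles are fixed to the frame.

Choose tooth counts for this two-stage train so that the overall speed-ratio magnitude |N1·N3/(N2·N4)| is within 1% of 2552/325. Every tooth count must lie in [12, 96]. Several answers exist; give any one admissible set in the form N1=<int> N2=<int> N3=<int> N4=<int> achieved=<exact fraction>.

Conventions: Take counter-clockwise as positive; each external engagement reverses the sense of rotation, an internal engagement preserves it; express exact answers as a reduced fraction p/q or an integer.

class = fixed-axis compound train [2-stage, 2552/325 wanted]
target = 2552/325 in lowest terms: an exact hit needs N1·N3 = k·2552 and N2·N4 = k·325 for one integer k, every count in [12, 96]; additionally prefer no 1:1 stage (N1 ≠ N2, N3 ≠ N4)
k = 1: N1·N3 = 2552 = 29·88, N2·N4 = 325 = 13·25
achieved = 29·88/(13·25) = 2552/325; |achieved − target| = 0 ≤ 638/8125 ✓

N1=29 N2=13 N3=88 N4=25 achieved=2552/325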